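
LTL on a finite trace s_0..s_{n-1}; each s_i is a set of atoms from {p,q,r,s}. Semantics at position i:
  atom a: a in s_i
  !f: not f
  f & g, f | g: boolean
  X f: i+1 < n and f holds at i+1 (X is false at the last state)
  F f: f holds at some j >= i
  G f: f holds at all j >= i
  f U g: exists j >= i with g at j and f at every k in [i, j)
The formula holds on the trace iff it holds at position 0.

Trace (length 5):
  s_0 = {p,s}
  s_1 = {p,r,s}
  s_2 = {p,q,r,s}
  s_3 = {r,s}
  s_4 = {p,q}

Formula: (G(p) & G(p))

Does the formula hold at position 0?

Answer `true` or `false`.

Answer: false

Derivation:
s_0={p,s}: (G(p) & G(p))=False G(p)=False p=True
s_1={p,r,s}: (G(p) & G(p))=False G(p)=False p=True
s_2={p,q,r,s}: (G(p) & G(p))=False G(p)=False p=True
s_3={r,s}: (G(p) & G(p))=False G(p)=False p=False
s_4={p,q}: (G(p) & G(p))=True G(p)=True p=True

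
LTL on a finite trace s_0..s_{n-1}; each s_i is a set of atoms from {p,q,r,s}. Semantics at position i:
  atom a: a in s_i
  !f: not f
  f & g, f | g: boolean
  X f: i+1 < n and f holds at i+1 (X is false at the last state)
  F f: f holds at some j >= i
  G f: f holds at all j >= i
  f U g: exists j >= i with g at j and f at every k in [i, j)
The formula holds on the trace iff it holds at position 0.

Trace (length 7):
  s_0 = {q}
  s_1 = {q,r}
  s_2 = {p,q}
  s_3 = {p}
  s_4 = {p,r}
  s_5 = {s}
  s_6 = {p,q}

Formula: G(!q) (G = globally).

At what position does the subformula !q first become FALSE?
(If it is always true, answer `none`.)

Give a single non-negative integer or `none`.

s_0={q}: !q=False q=True
s_1={q,r}: !q=False q=True
s_2={p,q}: !q=False q=True
s_3={p}: !q=True q=False
s_4={p,r}: !q=True q=False
s_5={s}: !q=True q=False
s_6={p,q}: !q=False q=True
G(!q) holds globally = False
First violation at position 0.

Answer: 0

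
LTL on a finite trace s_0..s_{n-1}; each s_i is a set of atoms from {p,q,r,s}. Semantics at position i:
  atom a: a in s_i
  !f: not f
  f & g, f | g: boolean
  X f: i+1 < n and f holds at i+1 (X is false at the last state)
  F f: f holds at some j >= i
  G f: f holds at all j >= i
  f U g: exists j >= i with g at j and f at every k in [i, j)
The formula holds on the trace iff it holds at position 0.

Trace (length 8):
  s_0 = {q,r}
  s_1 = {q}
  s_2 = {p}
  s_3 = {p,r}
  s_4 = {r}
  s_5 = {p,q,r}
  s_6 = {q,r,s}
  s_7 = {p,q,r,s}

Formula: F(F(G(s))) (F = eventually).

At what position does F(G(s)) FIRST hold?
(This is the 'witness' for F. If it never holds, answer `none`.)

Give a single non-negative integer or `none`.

Answer: 0

Derivation:
s_0={q,r}: F(G(s))=True G(s)=False s=False
s_1={q}: F(G(s))=True G(s)=False s=False
s_2={p}: F(G(s))=True G(s)=False s=False
s_3={p,r}: F(G(s))=True G(s)=False s=False
s_4={r}: F(G(s))=True G(s)=False s=False
s_5={p,q,r}: F(G(s))=True G(s)=False s=False
s_6={q,r,s}: F(G(s))=True G(s)=True s=True
s_7={p,q,r,s}: F(G(s))=True G(s)=True s=True
F(F(G(s))) holds; first witness at position 0.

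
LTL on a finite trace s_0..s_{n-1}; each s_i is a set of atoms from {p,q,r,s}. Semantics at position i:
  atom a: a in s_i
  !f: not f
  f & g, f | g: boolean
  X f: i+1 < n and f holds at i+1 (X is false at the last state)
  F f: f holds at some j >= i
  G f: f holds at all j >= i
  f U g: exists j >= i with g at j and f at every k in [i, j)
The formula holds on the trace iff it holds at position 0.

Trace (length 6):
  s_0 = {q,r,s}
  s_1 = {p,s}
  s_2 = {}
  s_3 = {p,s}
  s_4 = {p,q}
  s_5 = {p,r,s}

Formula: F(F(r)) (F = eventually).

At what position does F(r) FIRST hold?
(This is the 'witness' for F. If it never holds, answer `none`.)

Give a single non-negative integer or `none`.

Answer: 0

Derivation:
s_0={q,r,s}: F(r)=True r=True
s_1={p,s}: F(r)=True r=False
s_2={}: F(r)=True r=False
s_3={p,s}: F(r)=True r=False
s_4={p,q}: F(r)=True r=False
s_5={p,r,s}: F(r)=True r=True
F(F(r)) holds; first witness at position 0.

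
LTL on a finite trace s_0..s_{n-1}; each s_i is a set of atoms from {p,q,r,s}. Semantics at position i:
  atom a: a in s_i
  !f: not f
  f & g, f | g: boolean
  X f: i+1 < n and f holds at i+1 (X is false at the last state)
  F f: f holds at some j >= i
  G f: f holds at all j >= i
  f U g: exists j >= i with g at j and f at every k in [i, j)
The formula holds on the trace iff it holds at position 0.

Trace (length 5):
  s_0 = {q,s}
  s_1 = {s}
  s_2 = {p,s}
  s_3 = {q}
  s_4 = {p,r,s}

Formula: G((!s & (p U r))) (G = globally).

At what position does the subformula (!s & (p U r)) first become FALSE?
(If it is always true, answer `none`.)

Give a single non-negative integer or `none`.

Answer: 0

Derivation:
s_0={q,s}: (!s & (p U r))=False !s=False s=True (p U r)=False p=False r=False
s_1={s}: (!s & (p U r))=False !s=False s=True (p U r)=False p=False r=False
s_2={p,s}: (!s & (p U r))=False !s=False s=True (p U r)=False p=True r=False
s_3={q}: (!s & (p U r))=False !s=True s=False (p U r)=False p=False r=False
s_4={p,r,s}: (!s & (p U r))=False !s=False s=True (p U r)=True p=True r=True
G((!s & (p U r))) holds globally = False
First violation at position 0.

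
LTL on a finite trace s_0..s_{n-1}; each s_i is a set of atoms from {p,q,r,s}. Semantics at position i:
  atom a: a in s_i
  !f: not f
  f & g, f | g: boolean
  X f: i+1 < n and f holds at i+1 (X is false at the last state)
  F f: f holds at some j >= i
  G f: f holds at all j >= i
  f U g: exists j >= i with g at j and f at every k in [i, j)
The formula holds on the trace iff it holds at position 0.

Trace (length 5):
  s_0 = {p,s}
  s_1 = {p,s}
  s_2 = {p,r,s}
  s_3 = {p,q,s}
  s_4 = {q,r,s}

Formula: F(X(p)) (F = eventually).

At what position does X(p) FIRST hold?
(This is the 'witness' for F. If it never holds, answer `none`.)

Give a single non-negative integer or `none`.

s_0={p,s}: X(p)=True p=True
s_1={p,s}: X(p)=True p=True
s_2={p,r,s}: X(p)=True p=True
s_3={p,q,s}: X(p)=False p=True
s_4={q,r,s}: X(p)=False p=False
F(X(p)) holds; first witness at position 0.

Answer: 0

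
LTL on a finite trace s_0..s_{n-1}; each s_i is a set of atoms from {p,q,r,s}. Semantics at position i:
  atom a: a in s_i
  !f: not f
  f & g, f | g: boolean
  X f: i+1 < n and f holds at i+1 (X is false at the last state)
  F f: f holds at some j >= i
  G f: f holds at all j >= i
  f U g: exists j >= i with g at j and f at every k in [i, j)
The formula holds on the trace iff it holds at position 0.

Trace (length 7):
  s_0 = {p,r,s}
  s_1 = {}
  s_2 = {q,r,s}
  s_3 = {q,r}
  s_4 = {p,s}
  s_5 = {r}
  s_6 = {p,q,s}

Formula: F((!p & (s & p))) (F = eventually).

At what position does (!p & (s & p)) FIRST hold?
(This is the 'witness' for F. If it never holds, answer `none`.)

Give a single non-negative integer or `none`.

Answer: none

Derivation:
s_0={p,r,s}: (!p & (s & p))=False !p=False p=True (s & p)=True s=True
s_1={}: (!p & (s & p))=False !p=True p=False (s & p)=False s=False
s_2={q,r,s}: (!p & (s & p))=False !p=True p=False (s & p)=False s=True
s_3={q,r}: (!p & (s & p))=False !p=True p=False (s & p)=False s=False
s_4={p,s}: (!p & (s & p))=False !p=False p=True (s & p)=True s=True
s_5={r}: (!p & (s & p))=False !p=True p=False (s & p)=False s=False
s_6={p,q,s}: (!p & (s & p))=False !p=False p=True (s & p)=True s=True
F((!p & (s & p))) does not hold (no witness exists).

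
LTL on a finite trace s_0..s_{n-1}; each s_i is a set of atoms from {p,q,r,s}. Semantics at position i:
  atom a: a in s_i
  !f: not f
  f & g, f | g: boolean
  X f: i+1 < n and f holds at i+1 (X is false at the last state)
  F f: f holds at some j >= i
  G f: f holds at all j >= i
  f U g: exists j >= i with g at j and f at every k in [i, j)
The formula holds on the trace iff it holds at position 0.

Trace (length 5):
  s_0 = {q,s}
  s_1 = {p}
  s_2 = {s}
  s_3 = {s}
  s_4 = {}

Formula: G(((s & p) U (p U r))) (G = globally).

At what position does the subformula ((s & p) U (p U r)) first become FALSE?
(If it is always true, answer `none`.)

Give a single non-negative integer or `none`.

s_0={q,s}: ((s & p) U (p U r))=False (s & p)=False s=True p=False (p U r)=False r=False
s_1={p}: ((s & p) U (p U r))=False (s & p)=False s=False p=True (p U r)=False r=False
s_2={s}: ((s & p) U (p U r))=False (s & p)=False s=True p=False (p U r)=False r=False
s_3={s}: ((s & p) U (p U r))=False (s & p)=False s=True p=False (p U r)=False r=False
s_4={}: ((s & p) U (p U r))=False (s & p)=False s=False p=False (p U r)=False r=False
G(((s & p) U (p U r))) holds globally = False
First violation at position 0.

Answer: 0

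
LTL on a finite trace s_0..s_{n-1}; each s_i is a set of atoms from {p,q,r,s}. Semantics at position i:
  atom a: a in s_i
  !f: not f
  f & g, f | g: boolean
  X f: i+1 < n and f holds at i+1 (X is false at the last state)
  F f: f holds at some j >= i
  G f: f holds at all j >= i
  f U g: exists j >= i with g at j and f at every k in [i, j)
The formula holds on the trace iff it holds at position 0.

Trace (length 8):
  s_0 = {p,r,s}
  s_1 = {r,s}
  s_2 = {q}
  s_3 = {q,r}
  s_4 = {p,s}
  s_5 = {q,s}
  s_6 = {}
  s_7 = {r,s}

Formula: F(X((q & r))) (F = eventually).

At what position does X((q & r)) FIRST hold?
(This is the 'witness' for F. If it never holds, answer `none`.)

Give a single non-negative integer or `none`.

Answer: 2

Derivation:
s_0={p,r,s}: X((q & r))=False (q & r)=False q=False r=True
s_1={r,s}: X((q & r))=False (q & r)=False q=False r=True
s_2={q}: X((q & r))=True (q & r)=False q=True r=False
s_3={q,r}: X((q & r))=False (q & r)=True q=True r=True
s_4={p,s}: X((q & r))=False (q & r)=False q=False r=False
s_5={q,s}: X((q & r))=False (q & r)=False q=True r=False
s_6={}: X((q & r))=False (q & r)=False q=False r=False
s_7={r,s}: X((q & r))=False (q & r)=False q=False r=True
F(X((q & r))) holds; first witness at position 2.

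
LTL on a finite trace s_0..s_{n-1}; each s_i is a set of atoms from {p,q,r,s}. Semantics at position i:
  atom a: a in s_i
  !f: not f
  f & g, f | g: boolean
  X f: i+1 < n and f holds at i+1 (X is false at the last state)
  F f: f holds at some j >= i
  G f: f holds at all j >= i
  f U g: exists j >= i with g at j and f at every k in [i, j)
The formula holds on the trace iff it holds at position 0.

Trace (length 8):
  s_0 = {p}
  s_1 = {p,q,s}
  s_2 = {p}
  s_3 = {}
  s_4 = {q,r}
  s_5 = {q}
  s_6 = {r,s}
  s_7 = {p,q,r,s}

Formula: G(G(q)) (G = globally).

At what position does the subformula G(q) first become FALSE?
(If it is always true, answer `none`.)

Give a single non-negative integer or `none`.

Answer: 0

Derivation:
s_0={p}: G(q)=False q=False
s_1={p,q,s}: G(q)=False q=True
s_2={p}: G(q)=False q=False
s_3={}: G(q)=False q=False
s_4={q,r}: G(q)=False q=True
s_5={q}: G(q)=False q=True
s_6={r,s}: G(q)=False q=False
s_7={p,q,r,s}: G(q)=True q=True
G(G(q)) holds globally = False
First violation at position 0.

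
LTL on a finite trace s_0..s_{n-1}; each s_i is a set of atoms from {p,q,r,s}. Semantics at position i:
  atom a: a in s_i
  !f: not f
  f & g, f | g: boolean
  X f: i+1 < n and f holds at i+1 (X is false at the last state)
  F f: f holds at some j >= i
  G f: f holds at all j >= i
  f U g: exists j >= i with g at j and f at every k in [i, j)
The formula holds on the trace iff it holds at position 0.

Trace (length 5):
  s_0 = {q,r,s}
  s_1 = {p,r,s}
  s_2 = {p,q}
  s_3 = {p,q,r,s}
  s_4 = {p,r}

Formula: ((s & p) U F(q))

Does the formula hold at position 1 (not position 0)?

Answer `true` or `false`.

s_0={q,r,s}: ((s & p) U F(q))=True (s & p)=False s=True p=False F(q)=True q=True
s_1={p,r,s}: ((s & p) U F(q))=True (s & p)=True s=True p=True F(q)=True q=False
s_2={p,q}: ((s & p) U F(q))=True (s & p)=False s=False p=True F(q)=True q=True
s_3={p,q,r,s}: ((s & p) U F(q))=True (s & p)=True s=True p=True F(q)=True q=True
s_4={p,r}: ((s & p) U F(q))=False (s & p)=False s=False p=True F(q)=False q=False
Evaluating at position 1: result = True

Answer: true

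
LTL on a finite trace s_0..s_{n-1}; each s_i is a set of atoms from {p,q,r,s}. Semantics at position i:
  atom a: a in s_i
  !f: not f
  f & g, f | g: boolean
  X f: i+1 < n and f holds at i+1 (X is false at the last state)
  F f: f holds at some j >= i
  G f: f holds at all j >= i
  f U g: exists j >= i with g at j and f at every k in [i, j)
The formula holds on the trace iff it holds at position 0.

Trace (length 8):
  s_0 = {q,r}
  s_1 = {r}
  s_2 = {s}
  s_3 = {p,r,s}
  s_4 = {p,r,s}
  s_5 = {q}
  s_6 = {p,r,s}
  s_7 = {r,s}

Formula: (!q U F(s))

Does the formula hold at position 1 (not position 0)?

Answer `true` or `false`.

s_0={q,r}: (!q U F(s))=True !q=False q=True F(s)=True s=False
s_1={r}: (!q U F(s))=True !q=True q=False F(s)=True s=False
s_2={s}: (!q U F(s))=True !q=True q=False F(s)=True s=True
s_3={p,r,s}: (!q U F(s))=True !q=True q=False F(s)=True s=True
s_4={p,r,s}: (!q U F(s))=True !q=True q=False F(s)=True s=True
s_5={q}: (!q U F(s))=True !q=False q=True F(s)=True s=False
s_6={p,r,s}: (!q U F(s))=True !q=True q=False F(s)=True s=True
s_7={r,s}: (!q U F(s))=True !q=True q=False F(s)=True s=True
Evaluating at position 1: result = True

Answer: true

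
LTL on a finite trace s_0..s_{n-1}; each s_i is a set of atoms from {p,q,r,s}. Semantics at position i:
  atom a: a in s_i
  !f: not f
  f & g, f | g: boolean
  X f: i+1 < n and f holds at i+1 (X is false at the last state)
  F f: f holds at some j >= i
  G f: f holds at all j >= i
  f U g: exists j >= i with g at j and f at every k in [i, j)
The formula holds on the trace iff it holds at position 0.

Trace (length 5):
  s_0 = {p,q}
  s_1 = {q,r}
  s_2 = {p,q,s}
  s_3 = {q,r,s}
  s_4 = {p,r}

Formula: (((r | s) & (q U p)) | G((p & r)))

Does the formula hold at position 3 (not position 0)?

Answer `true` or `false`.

s_0={p,q}: (((r | s) & (q U p)) | G((p & r)))=False ((r | s) & (q U p))=False (r | s)=False r=False s=False (q U p)=True q=True p=True G((p & r))=False (p & r)=False
s_1={q,r}: (((r | s) & (q U p)) | G((p & r)))=True ((r | s) & (q U p))=True (r | s)=True r=True s=False (q U p)=True q=True p=False G((p & r))=False (p & r)=False
s_2={p,q,s}: (((r | s) & (q U p)) | G((p & r)))=True ((r | s) & (q U p))=True (r | s)=True r=False s=True (q U p)=True q=True p=True G((p & r))=False (p & r)=False
s_3={q,r,s}: (((r | s) & (q U p)) | G((p & r)))=True ((r | s) & (q U p))=True (r | s)=True r=True s=True (q U p)=True q=True p=False G((p & r))=False (p & r)=False
s_4={p,r}: (((r | s) & (q U p)) | G((p & r)))=True ((r | s) & (q U p))=True (r | s)=True r=True s=False (q U p)=True q=False p=True G((p & r))=True (p & r)=True
Evaluating at position 3: result = True

Answer: true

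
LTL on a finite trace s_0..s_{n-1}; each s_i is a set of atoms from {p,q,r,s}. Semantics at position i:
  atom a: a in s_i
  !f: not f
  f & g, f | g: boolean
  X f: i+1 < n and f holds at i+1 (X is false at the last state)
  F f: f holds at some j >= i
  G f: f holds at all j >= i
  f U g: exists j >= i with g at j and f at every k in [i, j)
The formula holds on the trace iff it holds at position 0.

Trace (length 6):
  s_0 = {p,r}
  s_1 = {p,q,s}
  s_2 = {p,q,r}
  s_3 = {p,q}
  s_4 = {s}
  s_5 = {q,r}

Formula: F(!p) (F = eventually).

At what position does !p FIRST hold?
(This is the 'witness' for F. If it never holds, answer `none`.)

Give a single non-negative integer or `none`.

s_0={p,r}: !p=False p=True
s_1={p,q,s}: !p=False p=True
s_2={p,q,r}: !p=False p=True
s_3={p,q}: !p=False p=True
s_4={s}: !p=True p=False
s_5={q,r}: !p=True p=False
F(!p) holds; first witness at position 4.

Answer: 4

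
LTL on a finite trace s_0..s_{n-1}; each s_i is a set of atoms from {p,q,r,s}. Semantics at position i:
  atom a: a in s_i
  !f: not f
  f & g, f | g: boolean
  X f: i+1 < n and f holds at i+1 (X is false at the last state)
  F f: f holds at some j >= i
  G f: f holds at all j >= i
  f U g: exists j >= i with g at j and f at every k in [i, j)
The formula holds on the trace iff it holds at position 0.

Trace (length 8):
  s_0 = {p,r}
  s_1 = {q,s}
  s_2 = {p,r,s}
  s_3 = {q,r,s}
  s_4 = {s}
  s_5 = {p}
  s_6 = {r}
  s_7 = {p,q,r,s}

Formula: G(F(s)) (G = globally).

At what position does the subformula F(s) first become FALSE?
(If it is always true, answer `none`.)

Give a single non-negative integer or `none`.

s_0={p,r}: F(s)=True s=False
s_1={q,s}: F(s)=True s=True
s_2={p,r,s}: F(s)=True s=True
s_3={q,r,s}: F(s)=True s=True
s_4={s}: F(s)=True s=True
s_5={p}: F(s)=True s=False
s_6={r}: F(s)=True s=False
s_7={p,q,r,s}: F(s)=True s=True
G(F(s)) holds globally = True
No violation — formula holds at every position.

Answer: none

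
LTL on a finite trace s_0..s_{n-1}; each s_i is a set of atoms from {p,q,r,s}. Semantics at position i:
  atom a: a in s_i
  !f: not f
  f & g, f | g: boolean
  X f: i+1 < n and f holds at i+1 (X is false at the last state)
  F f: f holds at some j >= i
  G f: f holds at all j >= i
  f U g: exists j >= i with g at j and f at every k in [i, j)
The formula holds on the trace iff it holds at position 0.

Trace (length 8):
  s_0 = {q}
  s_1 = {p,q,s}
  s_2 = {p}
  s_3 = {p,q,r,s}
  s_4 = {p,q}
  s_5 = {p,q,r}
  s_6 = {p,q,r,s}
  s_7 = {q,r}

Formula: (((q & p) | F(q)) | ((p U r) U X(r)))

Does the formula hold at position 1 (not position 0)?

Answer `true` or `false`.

Answer: true

Derivation:
s_0={q}: (((q & p) | F(q)) | ((p U r) U X(r)))=True ((q & p) | F(q))=True (q & p)=False q=True p=False F(q)=True ((p U r) U X(r))=False (p U r)=False r=False X(r)=False
s_1={p,q,s}: (((q & p) | F(q)) | ((p U r) U X(r)))=True ((q & p) | F(q))=True (q & p)=True q=True p=True F(q)=True ((p U r) U X(r))=True (p U r)=True r=False X(r)=False
s_2={p}: (((q & p) | F(q)) | ((p U r) U X(r)))=True ((q & p) | F(q))=True (q & p)=False q=False p=True F(q)=True ((p U r) U X(r))=True (p U r)=True r=False X(r)=True
s_3={p,q,r,s}: (((q & p) | F(q)) | ((p U r) U X(r)))=True ((q & p) | F(q))=True (q & p)=True q=True p=True F(q)=True ((p U r) U X(r))=True (p U r)=True r=True X(r)=False
s_4={p,q}: (((q & p) | F(q)) | ((p U r) U X(r)))=True ((q & p) | F(q))=True (q & p)=True q=True p=True F(q)=True ((p U r) U X(r))=True (p U r)=True r=False X(r)=True
s_5={p,q,r}: (((q & p) | F(q)) | ((p U r) U X(r)))=True ((q & p) | F(q))=True (q & p)=True q=True p=True F(q)=True ((p U r) U X(r))=True (p U r)=True r=True X(r)=True
s_6={p,q,r,s}: (((q & p) | F(q)) | ((p U r) U X(r)))=True ((q & p) | F(q))=True (q & p)=True q=True p=True F(q)=True ((p U r) U X(r))=True (p U r)=True r=True X(r)=True
s_7={q,r}: (((q & p) | F(q)) | ((p U r) U X(r)))=True ((q & p) | F(q))=True (q & p)=False q=True p=False F(q)=True ((p U r) U X(r))=False (p U r)=True r=True X(r)=False
Evaluating at position 1: result = True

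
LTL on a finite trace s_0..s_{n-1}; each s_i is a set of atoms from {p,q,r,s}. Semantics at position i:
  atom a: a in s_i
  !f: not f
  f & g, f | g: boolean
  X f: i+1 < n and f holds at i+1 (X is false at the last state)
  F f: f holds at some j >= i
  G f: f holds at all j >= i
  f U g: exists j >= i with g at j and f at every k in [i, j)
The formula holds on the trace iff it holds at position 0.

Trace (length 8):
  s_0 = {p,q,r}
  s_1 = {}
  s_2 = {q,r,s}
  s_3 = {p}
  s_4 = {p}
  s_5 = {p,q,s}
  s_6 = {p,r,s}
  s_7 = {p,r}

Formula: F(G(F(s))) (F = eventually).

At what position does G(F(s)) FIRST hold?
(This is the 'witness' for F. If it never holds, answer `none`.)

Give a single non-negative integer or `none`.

s_0={p,q,r}: G(F(s))=False F(s)=True s=False
s_1={}: G(F(s))=False F(s)=True s=False
s_2={q,r,s}: G(F(s))=False F(s)=True s=True
s_3={p}: G(F(s))=False F(s)=True s=False
s_4={p}: G(F(s))=False F(s)=True s=False
s_5={p,q,s}: G(F(s))=False F(s)=True s=True
s_6={p,r,s}: G(F(s))=False F(s)=True s=True
s_7={p,r}: G(F(s))=False F(s)=False s=False
F(G(F(s))) does not hold (no witness exists).

Answer: none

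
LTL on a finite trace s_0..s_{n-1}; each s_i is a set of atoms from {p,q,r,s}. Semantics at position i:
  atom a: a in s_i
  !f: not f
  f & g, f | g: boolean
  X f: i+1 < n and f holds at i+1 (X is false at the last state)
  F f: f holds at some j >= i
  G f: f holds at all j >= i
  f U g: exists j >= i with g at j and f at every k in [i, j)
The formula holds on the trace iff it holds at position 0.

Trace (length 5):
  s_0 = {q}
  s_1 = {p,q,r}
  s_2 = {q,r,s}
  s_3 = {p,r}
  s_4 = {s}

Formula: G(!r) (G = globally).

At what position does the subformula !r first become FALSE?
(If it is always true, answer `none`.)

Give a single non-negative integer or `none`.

Answer: 1

Derivation:
s_0={q}: !r=True r=False
s_1={p,q,r}: !r=False r=True
s_2={q,r,s}: !r=False r=True
s_3={p,r}: !r=False r=True
s_4={s}: !r=True r=False
G(!r) holds globally = False
First violation at position 1.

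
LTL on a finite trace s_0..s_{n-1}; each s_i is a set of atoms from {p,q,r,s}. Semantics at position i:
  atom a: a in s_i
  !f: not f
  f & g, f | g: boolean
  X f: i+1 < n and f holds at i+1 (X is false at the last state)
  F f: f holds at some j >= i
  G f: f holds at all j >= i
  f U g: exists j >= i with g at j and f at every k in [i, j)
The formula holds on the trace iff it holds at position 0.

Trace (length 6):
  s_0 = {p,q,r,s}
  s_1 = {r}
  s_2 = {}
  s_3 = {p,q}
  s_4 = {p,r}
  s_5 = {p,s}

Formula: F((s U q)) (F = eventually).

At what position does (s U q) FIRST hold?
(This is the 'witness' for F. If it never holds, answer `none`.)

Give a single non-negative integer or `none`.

s_0={p,q,r,s}: (s U q)=True s=True q=True
s_1={r}: (s U q)=False s=False q=False
s_2={}: (s U q)=False s=False q=False
s_3={p,q}: (s U q)=True s=False q=True
s_4={p,r}: (s U q)=False s=False q=False
s_5={p,s}: (s U q)=False s=True q=False
F((s U q)) holds; first witness at position 0.

Answer: 0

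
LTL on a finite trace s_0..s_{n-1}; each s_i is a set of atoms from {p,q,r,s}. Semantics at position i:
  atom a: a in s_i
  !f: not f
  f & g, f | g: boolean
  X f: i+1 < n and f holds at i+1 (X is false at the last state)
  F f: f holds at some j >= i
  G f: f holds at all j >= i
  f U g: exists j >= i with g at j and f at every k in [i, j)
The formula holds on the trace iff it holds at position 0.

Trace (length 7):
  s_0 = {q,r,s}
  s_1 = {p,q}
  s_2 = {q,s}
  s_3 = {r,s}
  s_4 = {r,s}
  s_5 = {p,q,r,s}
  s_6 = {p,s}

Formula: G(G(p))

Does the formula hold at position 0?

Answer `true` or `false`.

Answer: false

Derivation:
s_0={q,r,s}: G(G(p))=False G(p)=False p=False
s_1={p,q}: G(G(p))=False G(p)=False p=True
s_2={q,s}: G(G(p))=False G(p)=False p=False
s_3={r,s}: G(G(p))=False G(p)=False p=False
s_4={r,s}: G(G(p))=False G(p)=False p=False
s_5={p,q,r,s}: G(G(p))=True G(p)=True p=True
s_6={p,s}: G(G(p))=True G(p)=True p=True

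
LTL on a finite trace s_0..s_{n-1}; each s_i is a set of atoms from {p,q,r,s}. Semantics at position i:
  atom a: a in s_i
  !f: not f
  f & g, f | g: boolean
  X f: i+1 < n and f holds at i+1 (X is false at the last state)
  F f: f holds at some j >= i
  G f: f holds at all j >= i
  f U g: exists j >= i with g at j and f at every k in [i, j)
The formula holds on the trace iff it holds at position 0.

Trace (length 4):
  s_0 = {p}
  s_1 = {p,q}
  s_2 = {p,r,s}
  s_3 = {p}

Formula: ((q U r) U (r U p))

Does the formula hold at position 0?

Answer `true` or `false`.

Answer: true

Derivation:
s_0={p}: ((q U r) U (r U p))=True (q U r)=False q=False r=False (r U p)=True p=True
s_1={p,q}: ((q U r) U (r U p))=True (q U r)=True q=True r=False (r U p)=True p=True
s_2={p,r,s}: ((q U r) U (r U p))=True (q U r)=True q=False r=True (r U p)=True p=True
s_3={p}: ((q U r) U (r U p))=True (q U r)=False q=False r=False (r U p)=True p=True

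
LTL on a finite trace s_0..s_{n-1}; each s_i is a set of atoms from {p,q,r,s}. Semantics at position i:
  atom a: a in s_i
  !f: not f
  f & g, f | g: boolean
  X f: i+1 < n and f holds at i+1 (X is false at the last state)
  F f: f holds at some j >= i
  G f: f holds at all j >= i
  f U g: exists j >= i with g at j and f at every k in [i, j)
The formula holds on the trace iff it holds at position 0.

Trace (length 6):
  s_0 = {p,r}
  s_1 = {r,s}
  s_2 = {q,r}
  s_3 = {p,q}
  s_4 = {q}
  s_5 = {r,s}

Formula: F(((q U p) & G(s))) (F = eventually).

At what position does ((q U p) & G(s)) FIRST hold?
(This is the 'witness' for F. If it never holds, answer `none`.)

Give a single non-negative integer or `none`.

s_0={p,r}: ((q U p) & G(s))=False (q U p)=True q=False p=True G(s)=False s=False
s_1={r,s}: ((q U p) & G(s))=False (q U p)=False q=False p=False G(s)=False s=True
s_2={q,r}: ((q U p) & G(s))=False (q U p)=True q=True p=False G(s)=False s=False
s_3={p,q}: ((q U p) & G(s))=False (q U p)=True q=True p=True G(s)=False s=False
s_4={q}: ((q U p) & G(s))=False (q U p)=False q=True p=False G(s)=False s=False
s_5={r,s}: ((q U p) & G(s))=False (q U p)=False q=False p=False G(s)=True s=True
F(((q U p) & G(s))) does not hold (no witness exists).

Answer: none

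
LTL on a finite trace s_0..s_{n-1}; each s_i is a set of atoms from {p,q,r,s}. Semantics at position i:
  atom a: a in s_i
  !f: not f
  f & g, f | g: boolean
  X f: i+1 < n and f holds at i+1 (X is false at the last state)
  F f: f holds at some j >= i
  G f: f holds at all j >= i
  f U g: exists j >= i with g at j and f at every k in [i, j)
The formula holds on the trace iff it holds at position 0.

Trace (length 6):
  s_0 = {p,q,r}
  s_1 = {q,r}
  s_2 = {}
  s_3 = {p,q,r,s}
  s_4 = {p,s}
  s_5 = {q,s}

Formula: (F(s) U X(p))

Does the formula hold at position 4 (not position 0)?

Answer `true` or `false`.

Answer: false

Derivation:
s_0={p,q,r}: (F(s) U X(p))=True F(s)=True s=False X(p)=False p=True
s_1={q,r}: (F(s) U X(p))=True F(s)=True s=False X(p)=False p=False
s_2={}: (F(s) U X(p))=True F(s)=True s=False X(p)=True p=False
s_3={p,q,r,s}: (F(s) U X(p))=True F(s)=True s=True X(p)=True p=True
s_4={p,s}: (F(s) U X(p))=False F(s)=True s=True X(p)=False p=True
s_5={q,s}: (F(s) U X(p))=False F(s)=True s=True X(p)=False p=False
Evaluating at position 4: result = False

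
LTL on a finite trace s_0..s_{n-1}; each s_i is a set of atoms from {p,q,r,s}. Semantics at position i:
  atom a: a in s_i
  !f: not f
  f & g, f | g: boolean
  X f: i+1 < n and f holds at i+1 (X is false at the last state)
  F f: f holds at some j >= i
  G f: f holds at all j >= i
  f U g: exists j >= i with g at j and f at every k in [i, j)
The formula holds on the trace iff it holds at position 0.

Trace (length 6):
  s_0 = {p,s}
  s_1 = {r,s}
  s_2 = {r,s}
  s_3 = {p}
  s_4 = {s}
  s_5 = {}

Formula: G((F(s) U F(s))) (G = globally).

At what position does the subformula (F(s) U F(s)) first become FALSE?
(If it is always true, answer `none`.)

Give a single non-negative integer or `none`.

Answer: 5

Derivation:
s_0={p,s}: (F(s) U F(s))=True F(s)=True s=True
s_1={r,s}: (F(s) U F(s))=True F(s)=True s=True
s_2={r,s}: (F(s) U F(s))=True F(s)=True s=True
s_3={p}: (F(s) U F(s))=True F(s)=True s=False
s_4={s}: (F(s) U F(s))=True F(s)=True s=True
s_5={}: (F(s) U F(s))=False F(s)=False s=False
G((F(s) U F(s))) holds globally = False
First violation at position 5.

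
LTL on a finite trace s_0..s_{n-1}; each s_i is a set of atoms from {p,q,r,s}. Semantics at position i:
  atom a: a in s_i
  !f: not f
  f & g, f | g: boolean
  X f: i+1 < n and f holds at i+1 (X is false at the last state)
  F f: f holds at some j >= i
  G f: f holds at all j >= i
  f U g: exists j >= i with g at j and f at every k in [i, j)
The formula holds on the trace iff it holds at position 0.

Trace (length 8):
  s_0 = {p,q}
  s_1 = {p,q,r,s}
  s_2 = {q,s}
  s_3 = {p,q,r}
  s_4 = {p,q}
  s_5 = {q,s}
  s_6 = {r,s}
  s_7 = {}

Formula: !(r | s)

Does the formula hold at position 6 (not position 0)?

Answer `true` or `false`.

s_0={p,q}: !(r | s)=True (r | s)=False r=False s=False
s_1={p,q,r,s}: !(r | s)=False (r | s)=True r=True s=True
s_2={q,s}: !(r | s)=False (r | s)=True r=False s=True
s_3={p,q,r}: !(r | s)=False (r | s)=True r=True s=False
s_4={p,q}: !(r | s)=True (r | s)=False r=False s=False
s_5={q,s}: !(r | s)=False (r | s)=True r=False s=True
s_6={r,s}: !(r | s)=False (r | s)=True r=True s=True
s_7={}: !(r | s)=True (r | s)=False r=False s=False
Evaluating at position 6: result = False

Answer: false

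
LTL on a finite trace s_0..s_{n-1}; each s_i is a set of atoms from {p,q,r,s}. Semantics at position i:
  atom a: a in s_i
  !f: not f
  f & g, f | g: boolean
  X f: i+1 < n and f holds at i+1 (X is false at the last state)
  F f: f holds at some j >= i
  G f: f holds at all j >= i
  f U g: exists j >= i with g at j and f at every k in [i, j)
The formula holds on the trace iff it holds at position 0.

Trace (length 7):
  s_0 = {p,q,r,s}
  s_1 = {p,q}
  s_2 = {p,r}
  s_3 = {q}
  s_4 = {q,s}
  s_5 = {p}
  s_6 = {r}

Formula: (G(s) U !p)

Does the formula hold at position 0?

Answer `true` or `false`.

Answer: false

Derivation:
s_0={p,q,r,s}: (G(s) U !p)=False G(s)=False s=True !p=False p=True
s_1={p,q}: (G(s) U !p)=False G(s)=False s=False !p=False p=True
s_2={p,r}: (G(s) U !p)=False G(s)=False s=False !p=False p=True
s_3={q}: (G(s) U !p)=True G(s)=False s=False !p=True p=False
s_4={q,s}: (G(s) U !p)=True G(s)=False s=True !p=True p=False
s_5={p}: (G(s) U !p)=False G(s)=False s=False !p=False p=True
s_6={r}: (G(s) U !p)=True G(s)=False s=False !p=True p=False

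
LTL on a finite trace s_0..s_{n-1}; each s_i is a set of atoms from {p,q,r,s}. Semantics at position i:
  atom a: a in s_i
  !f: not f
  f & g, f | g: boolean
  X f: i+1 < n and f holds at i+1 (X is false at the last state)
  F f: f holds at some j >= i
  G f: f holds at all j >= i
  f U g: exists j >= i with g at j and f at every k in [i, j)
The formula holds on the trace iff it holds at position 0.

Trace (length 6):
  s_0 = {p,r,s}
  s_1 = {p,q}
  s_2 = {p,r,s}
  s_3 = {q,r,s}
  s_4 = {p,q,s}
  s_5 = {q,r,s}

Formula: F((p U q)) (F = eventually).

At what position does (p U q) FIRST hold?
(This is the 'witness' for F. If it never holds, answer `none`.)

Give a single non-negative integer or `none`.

Answer: 0

Derivation:
s_0={p,r,s}: (p U q)=True p=True q=False
s_1={p,q}: (p U q)=True p=True q=True
s_2={p,r,s}: (p U q)=True p=True q=False
s_3={q,r,s}: (p U q)=True p=False q=True
s_4={p,q,s}: (p U q)=True p=True q=True
s_5={q,r,s}: (p U q)=True p=False q=True
F((p U q)) holds; first witness at position 0.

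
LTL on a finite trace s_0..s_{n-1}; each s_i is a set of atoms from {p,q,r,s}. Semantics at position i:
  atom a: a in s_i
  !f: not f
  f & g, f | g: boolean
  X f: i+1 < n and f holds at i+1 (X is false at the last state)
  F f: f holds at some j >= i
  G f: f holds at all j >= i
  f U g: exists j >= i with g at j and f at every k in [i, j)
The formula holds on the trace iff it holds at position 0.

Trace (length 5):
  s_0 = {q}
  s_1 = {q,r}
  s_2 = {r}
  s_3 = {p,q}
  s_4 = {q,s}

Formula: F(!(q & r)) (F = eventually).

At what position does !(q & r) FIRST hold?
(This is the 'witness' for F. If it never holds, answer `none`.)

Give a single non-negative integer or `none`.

Answer: 0

Derivation:
s_0={q}: !(q & r)=True (q & r)=False q=True r=False
s_1={q,r}: !(q & r)=False (q & r)=True q=True r=True
s_2={r}: !(q & r)=True (q & r)=False q=False r=True
s_3={p,q}: !(q & r)=True (q & r)=False q=True r=False
s_4={q,s}: !(q & r)=True (q & r)=False q=True r=False
F(!(q & r)) holds; first witness at position 0.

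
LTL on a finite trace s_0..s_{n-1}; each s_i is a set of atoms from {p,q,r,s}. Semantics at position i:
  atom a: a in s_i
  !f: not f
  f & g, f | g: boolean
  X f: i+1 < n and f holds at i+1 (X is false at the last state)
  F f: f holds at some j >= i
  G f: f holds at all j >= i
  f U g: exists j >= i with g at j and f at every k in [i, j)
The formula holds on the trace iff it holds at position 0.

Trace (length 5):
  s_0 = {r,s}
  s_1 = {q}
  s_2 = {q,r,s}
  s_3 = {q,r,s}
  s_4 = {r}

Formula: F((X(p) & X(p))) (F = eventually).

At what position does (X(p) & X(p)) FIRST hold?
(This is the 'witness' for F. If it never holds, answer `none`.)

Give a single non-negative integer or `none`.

s_0={r,s}: (X(p) & X(p))=False X(p)=False p=False
s_1={q}: (X(p) & X(p))=False X(p)=False p=False
s_2={q,r,s}: (X(p) & X(p))=False X(p)=False p=False
s_3={q,r,s}: (X(p) & X(p))=False X(p)=False p=False
s_4={r}: (X(p) & X(p))=False X(p)=False p=False
F((X(p) & X(p))) does not hold (no witness exists).

Answer: none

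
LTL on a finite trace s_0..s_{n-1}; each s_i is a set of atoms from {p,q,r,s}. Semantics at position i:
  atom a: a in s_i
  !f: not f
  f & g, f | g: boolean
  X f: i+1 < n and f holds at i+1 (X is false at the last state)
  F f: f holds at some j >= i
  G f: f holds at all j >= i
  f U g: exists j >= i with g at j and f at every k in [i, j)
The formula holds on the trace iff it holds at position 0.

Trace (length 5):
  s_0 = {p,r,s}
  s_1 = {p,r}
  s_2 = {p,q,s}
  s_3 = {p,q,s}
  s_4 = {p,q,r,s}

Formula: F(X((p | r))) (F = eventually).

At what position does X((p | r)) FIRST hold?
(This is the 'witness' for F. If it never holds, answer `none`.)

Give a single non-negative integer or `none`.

Answer: 0

Derivation:
s_0={p,r,s}: X((p | r))=True (p | r)=True p=True r=True
s_1={p,r}: X((p | r))=True (p | r)=True p=True r=True
s_2={p,q,s}: X((p | r))=True (p | r)=True p=True r=False
s_3={p,q,s}: X((p | r))=True (p | r)=True p=True r=False
s_4={p,q,r,s}: X((p | r))=False (p | r)=True p=True r=True
F(X((p | r))) holds; first witness at position 0.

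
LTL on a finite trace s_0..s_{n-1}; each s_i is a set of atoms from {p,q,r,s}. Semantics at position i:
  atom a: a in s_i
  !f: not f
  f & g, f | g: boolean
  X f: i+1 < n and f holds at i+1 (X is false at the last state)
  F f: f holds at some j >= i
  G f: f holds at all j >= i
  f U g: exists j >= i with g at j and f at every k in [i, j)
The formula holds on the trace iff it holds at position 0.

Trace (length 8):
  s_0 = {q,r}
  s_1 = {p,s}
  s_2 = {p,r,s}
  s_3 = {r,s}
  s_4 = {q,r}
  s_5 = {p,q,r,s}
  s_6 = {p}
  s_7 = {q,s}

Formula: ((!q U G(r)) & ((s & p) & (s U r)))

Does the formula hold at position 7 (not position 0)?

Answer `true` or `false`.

Answer: false

Derivation:
s_0={q,r}: ((!q U G(r)) & ((s & p) & (s U r)))=False (!q U G(r))=False !q=False q=True G(r)=False r=True ((s & p) & (s U r))=False (s & p)=False s=False p=False (s U r)=True
s_1={p,s}: ((!q U G(r)) & ((s & p) & (s U r)))=False (!q U G(r))=False !q=True q=False G(r)=False r=False ((s & p) & (s U r))=True (s & p)=True s=True p=True (s U r)=True
s_2={p,r,s}: ((!q U G(r)) & ((s & p) & (s U r)))=False (!q U G(r))=False !q=True q=False G(r)=False r=True ((s & p) & (s U r))=True (s & p)=True s=True p=True (s U r)=True
s_3={r,s}: ((!q U G(r)) & ((s & p) & (s U r)))=False (!q U G(r))=False !q=True q=False G(r)=False r=True ((s & p) & (s U r))=False (s & p)=False s=True p=False (s U r)=True
s_4={q,r}: ((!q U G(r)) & ((s & p) & (s U r)))=False (!q U G(r))=False !q=False q=True G(r)=False r=True ((s & p) & (s U r))=False (s & p)=False s=False p=False (s U r)=True
s_5={p,q,r,s}: ((!q U G(r)) & ((s & p) & (s U r)))=False (!q U G(r))=False !q=False q=True G(r)=False r=True ((s & p) & (s U r))=True (s & p)=True s=True p=True (s U r)=True
s_6={p}: ((!q U G(r)) & ((s & p) & (s U r)))=False (!q U G(r))=False !q=True q=False G(r)=False r=False ((s & p) & (s U r))=False (s & p)=False s=False p=True (s U r)=False
s_7={q,s}: ((!q U G(r)) & ((s & p) & (s U r)))=False (!q U G(r))=False !q=False q=True G(r)=False r=False ((s & p) & (s U r))=False (s & p)=False s=True p=False (s U r)=False
Evaluating at position 7: result = False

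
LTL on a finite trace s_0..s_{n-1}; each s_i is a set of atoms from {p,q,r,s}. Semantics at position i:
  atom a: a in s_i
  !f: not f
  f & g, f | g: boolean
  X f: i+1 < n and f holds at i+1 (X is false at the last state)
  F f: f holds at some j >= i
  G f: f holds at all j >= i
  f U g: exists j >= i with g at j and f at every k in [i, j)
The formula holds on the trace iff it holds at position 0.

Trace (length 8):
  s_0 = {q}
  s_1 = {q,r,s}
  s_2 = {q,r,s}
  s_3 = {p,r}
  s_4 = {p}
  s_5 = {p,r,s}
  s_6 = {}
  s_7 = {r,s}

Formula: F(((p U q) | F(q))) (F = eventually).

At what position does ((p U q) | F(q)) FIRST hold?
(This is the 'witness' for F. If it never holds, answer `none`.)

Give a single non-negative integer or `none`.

Answer: 0

Derivation:
s_0={q}: ((p U q) | F(q))=True (p U q)=True p=False q=True F(q)=True
s_1={q,r,s}: ((p U q) | F(q))=True (p U q)=True p=False q=True F(q)=True
s_2={q,r,s}: ((p U q) | F(q))=True (p U q)=True p=False q=True F(q)=True
s_3={p,r}: ((p U q) | F(q))=False (p U q)=False p=True q=False F(q)=False
s_4={p}: ((p U q) | F(q))=False (p U q)=False p=True q=False F(q)=False
s_5={p,r,s}: ((p U q) | F(q))=False (p U q)=False p=True q=False F(q)=False
s_6={}: ((p U q) | F(q))=False (p U q)=False p=False q=False F(q)=False
s_7={r,s}: ((p U q) | F(q))=False (p U q)=False p=False q=False F(q)=False
F(((p U q) | F(q))) holds; first witness at position 0.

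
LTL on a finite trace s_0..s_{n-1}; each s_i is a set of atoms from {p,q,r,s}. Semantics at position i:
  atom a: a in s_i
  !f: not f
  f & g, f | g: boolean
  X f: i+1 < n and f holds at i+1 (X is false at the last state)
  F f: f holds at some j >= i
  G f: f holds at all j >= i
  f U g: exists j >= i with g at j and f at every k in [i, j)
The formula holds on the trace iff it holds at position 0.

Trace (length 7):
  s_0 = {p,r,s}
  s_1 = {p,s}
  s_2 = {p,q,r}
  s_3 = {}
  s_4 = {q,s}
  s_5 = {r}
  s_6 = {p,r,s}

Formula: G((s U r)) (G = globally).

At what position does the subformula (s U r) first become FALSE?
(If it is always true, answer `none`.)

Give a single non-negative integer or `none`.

Answer: 3

Derivation:
s_0={p,r,s}: (s U r)=True s=True r=True
s_1={p,s}: (s U r)=True s=True r=False
s_2={p,q,r}: (s U r)=True s=False r=True
s_3={}: (s U r)=False s=False r=False
s_4={q,s}: (s U r)=True s=True r=False
s_5={r}: (s U r)=True s=False r=True
s_6={p,r,s}: (s U r)=True s=True r=True
G((s U r)) holds globally = False
First violation at position 3.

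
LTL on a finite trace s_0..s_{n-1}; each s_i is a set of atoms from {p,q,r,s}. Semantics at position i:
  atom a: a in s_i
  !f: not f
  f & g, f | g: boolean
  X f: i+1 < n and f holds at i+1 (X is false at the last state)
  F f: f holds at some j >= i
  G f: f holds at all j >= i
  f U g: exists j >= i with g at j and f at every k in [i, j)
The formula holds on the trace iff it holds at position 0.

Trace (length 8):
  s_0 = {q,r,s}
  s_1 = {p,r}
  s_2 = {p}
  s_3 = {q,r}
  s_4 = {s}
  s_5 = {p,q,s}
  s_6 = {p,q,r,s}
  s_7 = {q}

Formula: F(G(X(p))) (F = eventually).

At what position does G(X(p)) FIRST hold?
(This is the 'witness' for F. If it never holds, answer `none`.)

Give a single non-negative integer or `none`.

Answer: none

Derivation:
s_0={q,r,s}: G(X(p))=False X(p)=True p=False
s_1={p,r}: G(X(p))=False X(p)=True p=True
s_2={p}: G(X(p))=False X(p)=False p=True
s_3={q,r}: G(X(p))=False X(p)=False p=False
s_4={s}: G(X(p))=False X(p)=True p=False
s_5={p,q,s}: G(X(p))=False X(p)=True p=True
s_6={p,q,r,s}: G(X(p))=False X(p)=False p=True
s_7={q}: G(X(p))=False X(p)=False p=False
F(G(X(p))) does not hold (no witness exists).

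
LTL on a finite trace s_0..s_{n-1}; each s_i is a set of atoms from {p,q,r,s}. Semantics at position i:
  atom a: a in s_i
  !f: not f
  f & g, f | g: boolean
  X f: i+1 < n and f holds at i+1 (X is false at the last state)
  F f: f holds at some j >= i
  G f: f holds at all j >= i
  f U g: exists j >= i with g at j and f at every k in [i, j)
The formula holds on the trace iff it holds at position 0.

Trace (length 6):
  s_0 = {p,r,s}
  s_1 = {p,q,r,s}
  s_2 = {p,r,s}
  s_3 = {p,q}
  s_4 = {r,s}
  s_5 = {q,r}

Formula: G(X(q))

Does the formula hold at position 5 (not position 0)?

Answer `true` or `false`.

s_0={p,r,s}: G(X(q))=False X(q)=True q=False
s_1={p,q,r,s}: G(X(q))=False X(q)=False q=True
s_2={p,r,s}: G(X(q))=False X(q)=True q=False
s_3={p,q}: G(X(q))=False X(q)=False q=True
s_4={r,s}: G(X(q))=False X(q)=True q=False
s_5={q,r}: G(X(q))=False X(q)=False q=True
Evaluating at position 5: result = False

Answer: false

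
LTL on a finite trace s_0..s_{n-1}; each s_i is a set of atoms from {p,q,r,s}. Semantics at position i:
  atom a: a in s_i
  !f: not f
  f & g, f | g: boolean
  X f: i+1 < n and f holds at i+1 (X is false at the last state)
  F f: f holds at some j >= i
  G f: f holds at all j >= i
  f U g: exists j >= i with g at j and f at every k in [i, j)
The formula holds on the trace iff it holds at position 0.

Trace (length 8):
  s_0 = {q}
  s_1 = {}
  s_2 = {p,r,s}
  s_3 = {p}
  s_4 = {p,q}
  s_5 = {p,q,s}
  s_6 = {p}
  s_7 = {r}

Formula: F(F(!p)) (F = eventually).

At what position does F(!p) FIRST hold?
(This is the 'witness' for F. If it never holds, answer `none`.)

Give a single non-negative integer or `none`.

Answer: 0

Derivation:
s_0={q}: F(!p)=True !p=True p=False
s_1={}: F(!p)=True !p=True p=False
s_2={p,r,s}: F(!p)=True !p=False p=True
s_3={p}: F(!p)=True !p=False p=True
s_4={p,q}: F(!p)=True !p=False p=True
s_5={p,q,s}: F(!p)=True !p=False p=True
s_6={p}: F(!p)=True !p=False p=True
s_7={r}: F(!p)=True !p=True p=False
F(F(!p)) holds; first witness at position 0.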